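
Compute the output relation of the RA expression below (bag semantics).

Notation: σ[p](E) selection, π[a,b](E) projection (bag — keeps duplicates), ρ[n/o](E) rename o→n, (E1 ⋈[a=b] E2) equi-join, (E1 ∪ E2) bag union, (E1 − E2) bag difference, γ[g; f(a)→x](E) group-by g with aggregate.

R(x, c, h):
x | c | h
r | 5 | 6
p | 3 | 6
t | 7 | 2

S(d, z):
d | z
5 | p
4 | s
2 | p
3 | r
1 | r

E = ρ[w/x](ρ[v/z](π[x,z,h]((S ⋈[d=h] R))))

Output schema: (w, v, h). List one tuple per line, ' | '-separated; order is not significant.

Per-node cardinality:
  S → 5
  R → 3
  (S ⋈[d=h] R) → 1
  π[x,z,h]((S ⋈[d=h] R)) → 1
  ρ[v/z](π[x,z,h]((S ⋈[d=h] R))) → 1
  ρ[w/x](ρ[v/z](π[x,z,h]((S ⋈[d=h] R)))) → 1

== RESULT ==
w | v | h
t | p | 2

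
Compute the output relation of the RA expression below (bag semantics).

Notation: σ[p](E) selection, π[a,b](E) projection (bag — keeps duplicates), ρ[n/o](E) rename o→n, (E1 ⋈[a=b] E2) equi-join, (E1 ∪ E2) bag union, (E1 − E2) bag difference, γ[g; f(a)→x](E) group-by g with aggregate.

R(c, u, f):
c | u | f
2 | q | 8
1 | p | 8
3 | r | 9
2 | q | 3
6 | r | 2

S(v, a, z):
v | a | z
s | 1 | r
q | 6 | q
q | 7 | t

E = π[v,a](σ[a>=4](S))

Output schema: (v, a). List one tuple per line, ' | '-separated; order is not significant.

Stepwise |·|:
  S → 3
  σ[a>=4](S) → 2
  π[v,a](σ[a>=4](S)) → 2

== RESULT ==
v | a
q | 6
q | 7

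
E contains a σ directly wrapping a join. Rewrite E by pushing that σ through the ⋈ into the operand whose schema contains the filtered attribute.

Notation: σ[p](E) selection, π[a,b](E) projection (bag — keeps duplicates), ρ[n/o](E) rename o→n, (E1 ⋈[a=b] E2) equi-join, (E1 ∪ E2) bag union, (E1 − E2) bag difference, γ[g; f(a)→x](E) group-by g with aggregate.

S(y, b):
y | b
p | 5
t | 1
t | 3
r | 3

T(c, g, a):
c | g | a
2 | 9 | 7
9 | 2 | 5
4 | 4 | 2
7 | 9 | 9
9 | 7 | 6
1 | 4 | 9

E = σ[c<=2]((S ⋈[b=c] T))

σ filters on c, owned by the right side.
E' = (S ⋈[b=c] σ[c<=2](T))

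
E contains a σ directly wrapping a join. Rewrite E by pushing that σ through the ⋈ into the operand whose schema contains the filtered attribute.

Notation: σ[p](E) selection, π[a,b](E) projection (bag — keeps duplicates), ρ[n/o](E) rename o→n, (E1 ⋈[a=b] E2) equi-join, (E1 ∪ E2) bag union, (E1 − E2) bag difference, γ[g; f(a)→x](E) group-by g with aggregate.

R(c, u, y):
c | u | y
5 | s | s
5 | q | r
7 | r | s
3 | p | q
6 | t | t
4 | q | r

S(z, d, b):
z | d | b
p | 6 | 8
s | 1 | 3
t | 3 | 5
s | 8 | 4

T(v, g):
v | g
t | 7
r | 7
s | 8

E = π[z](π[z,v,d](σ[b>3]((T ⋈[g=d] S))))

σ filters on b, owned by the right side.
E' = π[z](π[z,v,d]((T ⋈[g=d] σ[b>3](S))))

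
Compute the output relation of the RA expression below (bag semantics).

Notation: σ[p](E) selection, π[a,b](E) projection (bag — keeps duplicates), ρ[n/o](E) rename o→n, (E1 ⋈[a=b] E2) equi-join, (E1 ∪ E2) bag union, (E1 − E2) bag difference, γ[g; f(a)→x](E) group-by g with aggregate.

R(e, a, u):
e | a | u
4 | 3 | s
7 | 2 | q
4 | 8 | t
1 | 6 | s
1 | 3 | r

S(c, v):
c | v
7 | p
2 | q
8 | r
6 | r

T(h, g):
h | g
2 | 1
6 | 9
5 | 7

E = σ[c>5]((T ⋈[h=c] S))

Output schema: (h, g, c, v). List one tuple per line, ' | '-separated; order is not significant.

Subexpression sizes:
  T → 3
  S → 4
  (T ⋈[h=c] S) → 2
  σ[c>5]((T ⋈[h=c] S)) → 1

== RESULT ==
h | g | c | v
6 | 9 | 6 | r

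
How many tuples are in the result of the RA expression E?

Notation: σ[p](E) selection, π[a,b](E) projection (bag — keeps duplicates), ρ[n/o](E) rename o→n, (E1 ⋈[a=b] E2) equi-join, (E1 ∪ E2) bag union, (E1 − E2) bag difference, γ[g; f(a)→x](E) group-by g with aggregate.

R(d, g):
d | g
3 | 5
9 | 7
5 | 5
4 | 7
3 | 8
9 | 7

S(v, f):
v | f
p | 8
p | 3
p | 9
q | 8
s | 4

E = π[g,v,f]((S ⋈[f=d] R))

Stepwise |·|:
  S → 5
  R → 6
  (S ⋈[f=d] R) → 5
  π[g,v,f]((S ⋈[f=d] R)) → 5

|E| = 5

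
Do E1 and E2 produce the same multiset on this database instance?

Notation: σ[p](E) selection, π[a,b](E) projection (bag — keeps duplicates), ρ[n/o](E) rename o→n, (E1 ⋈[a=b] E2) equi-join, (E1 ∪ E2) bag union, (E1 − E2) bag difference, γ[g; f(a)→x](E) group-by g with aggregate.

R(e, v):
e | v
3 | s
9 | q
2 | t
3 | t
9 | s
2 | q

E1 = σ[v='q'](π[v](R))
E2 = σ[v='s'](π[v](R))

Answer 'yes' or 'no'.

E1 subexpression sizes:
  R → 6
  π[v](R) → 6
  σ[v='q'](π[v](R)) → 2
E2 subexpression sizes:
  R → 6
  π[v](R) → 6
  σ[v='s'](π[v](R)) → 2

E1 result:
v
q
q
E2 result:
v
s
s
Witness: ('q',) appears 2× in E1 but 0× in E2.

no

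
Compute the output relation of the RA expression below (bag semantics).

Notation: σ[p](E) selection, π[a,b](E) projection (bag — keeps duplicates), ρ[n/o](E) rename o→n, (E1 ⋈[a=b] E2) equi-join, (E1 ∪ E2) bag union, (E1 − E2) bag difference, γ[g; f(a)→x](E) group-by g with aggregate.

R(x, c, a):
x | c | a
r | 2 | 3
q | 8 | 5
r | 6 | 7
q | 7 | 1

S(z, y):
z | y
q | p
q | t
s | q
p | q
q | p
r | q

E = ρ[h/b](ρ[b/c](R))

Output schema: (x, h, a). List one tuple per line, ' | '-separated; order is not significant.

Per-node cardinality:
  R → 4
  ρ[b/c](R) → 4
  ρ[h/b](ρ[b/c](R)) → 4

== RESULT ==
x | h | a
q | 7 | 1
q | 8 | 5
r | 2 | 3
r | 6 | 7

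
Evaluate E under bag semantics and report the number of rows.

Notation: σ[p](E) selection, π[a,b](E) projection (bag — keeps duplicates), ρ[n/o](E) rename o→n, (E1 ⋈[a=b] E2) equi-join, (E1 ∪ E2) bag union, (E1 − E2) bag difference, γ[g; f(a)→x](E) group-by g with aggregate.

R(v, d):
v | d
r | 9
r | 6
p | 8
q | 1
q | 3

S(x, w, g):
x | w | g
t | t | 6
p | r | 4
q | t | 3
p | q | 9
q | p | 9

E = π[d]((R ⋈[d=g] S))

Subexpression sizes:
  R → 5
  S → 5
  (R ⋈[d=g] S) → 4
  π[d]((R ⋈[d=g] S)) → 4

|E| = 4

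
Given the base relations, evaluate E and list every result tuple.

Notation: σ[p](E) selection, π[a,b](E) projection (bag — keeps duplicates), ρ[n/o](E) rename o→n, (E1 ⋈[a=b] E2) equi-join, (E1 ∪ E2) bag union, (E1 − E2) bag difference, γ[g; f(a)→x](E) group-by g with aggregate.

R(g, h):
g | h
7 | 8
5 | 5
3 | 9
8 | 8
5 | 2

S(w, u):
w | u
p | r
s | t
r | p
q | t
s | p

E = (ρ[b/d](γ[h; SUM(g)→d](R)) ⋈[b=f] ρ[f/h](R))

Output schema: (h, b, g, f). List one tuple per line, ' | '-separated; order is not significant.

Subexpression sizes:
  R → 5
  γ[h; SUM(g)→d](R) → 4
  ρ[b/d](γ[h; SUM(g)→d](R)) → 4
  R → 5
  ρ[f/h](R) → 5
  (ρ[b/d](γ[h; SUM(g)→d](R)) ⋈[b=f] ρ[f/h](R)) → 2

== RESULT ==
h | b | g | f
2 | 5 | 5 | 5
5 | 5 | 5 | 5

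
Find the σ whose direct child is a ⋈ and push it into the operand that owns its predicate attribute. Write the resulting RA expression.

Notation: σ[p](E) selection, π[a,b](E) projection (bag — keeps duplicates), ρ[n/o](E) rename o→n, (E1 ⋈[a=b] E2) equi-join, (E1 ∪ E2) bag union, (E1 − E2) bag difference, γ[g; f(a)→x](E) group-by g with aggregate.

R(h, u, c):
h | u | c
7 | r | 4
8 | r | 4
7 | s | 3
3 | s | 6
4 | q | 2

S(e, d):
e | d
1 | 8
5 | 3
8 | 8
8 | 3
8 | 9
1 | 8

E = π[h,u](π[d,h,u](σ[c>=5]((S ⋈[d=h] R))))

σ filters on c, owned by the right side.
E' = π[h,u](π[d,h,u]((S ⋈[d=h] σ[c>=5](R))))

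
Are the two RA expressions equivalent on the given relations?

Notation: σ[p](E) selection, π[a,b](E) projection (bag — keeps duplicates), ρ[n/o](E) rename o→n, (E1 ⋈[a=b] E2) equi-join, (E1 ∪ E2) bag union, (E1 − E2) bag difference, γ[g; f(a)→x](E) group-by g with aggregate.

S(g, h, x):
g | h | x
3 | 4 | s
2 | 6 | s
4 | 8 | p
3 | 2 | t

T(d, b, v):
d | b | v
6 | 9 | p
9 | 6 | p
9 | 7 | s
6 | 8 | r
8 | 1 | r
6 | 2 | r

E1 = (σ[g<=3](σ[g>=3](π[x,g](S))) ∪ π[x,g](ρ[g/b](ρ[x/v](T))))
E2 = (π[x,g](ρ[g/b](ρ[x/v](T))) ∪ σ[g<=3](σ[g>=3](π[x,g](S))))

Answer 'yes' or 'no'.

E1 per-node cardinality:
  S → 4
  π[x,g](S) → 4
  σ[g>=3](π[x,g](S)) → 3
  σ[g<=3](σ[g>=3](π[x,g](S))) → 2
  T → 6
  ρ[x/v](T) → 6
  ρ[g/b](ρ[x/v](T)) → 6
  π[x,g](ρ[g/b](ρ[x/v](T))) → 6
  (σ[g<=3](σ[g>=3](π[x,g](S))) ∪ π[x,g](ρ[g/b](ρ[x/v](T)))) → 8
E2 per-node cardinality:
  T → 6
  ρ[x/v](T) → 6
  ρ[g/b](ρ[x/v](T)) → 6
  π[x,g](ρ[g/b](ρ[x/v](T))) → 6
  S → 4
  π[x,g](S) → 4
  σ[g>=3](π[x,g](S)) → 3
  σ[g<=3](σ[g>=3](π[x,g](S))) → 2
  (π[x,g](ρ[g/b](ρ[x/v](T))) ∪ σ[g<=3](σ[g>=3](π[x,g](S)))) → 8

E1 and E2 produce the same multiset:
x | g
p | 6
p | 9
r | 1
r | 2
r | 8
s | 3
s | 7
t | 3

yes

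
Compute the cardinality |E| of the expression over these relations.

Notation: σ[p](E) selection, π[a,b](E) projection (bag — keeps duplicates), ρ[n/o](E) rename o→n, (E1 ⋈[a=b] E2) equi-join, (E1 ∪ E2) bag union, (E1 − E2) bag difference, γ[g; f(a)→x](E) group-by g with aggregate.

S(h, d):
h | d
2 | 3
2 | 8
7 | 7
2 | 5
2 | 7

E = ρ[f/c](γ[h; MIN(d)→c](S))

Subexpression sizes:
  S → 5
  γ[h; MIN(d)→c](S) → 2
  ρ[f/c](γ[h; MIN(d)→c](S)) → 2

|E| = 2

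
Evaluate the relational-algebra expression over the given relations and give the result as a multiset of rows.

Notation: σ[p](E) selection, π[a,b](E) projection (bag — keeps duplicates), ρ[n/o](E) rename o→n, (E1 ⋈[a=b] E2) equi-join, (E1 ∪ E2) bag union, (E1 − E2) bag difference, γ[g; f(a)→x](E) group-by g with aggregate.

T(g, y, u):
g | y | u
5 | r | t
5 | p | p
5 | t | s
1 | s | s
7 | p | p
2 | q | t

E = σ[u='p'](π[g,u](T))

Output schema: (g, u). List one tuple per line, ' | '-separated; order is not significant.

Row counts bottom-up:
  T → 6
  π[g,u](T) → 6
  σ[u='p'](π[g,u](T)) → 2

== RESULT ==
g | u
5 | p
7 | p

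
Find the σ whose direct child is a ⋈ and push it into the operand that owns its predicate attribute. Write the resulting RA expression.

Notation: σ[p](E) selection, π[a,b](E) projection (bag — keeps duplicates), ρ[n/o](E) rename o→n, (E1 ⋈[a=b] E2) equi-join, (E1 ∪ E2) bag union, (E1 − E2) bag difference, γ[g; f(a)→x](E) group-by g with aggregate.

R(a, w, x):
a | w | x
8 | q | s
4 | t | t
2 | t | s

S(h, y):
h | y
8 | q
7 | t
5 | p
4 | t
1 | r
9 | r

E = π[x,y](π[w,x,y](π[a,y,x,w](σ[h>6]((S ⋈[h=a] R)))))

σ filters on h, owned by the left side.
E' = π[x,y](π[w,x,y](π[a,y,x,w]((σ[h>6](S) ⋈[h=a] R))))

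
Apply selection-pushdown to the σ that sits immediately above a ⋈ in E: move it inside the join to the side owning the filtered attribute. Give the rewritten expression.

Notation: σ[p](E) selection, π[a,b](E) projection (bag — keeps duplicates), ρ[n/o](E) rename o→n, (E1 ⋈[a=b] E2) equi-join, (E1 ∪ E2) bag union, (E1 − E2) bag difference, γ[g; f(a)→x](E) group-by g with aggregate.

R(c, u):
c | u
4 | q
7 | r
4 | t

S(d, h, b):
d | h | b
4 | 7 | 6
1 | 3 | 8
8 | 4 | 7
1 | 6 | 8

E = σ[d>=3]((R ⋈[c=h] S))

σ filters on d, owned by the right side.
E' = (R ⋈[c=h] σ[d>=3](S))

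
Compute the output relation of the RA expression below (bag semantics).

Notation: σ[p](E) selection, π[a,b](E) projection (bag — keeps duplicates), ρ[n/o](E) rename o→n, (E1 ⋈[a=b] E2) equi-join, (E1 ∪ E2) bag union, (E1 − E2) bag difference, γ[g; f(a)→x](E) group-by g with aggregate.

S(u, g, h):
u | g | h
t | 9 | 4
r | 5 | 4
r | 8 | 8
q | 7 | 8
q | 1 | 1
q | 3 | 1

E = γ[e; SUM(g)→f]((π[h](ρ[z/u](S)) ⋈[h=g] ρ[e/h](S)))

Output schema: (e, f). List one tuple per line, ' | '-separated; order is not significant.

Row counts bottom-up:
  S → 6
  ρ[z/u](S) → 6
  π[h](ρ[z/u](S)) → 6
  S → 6
  ρ[e/h](S) → 6
  (π[h](ρ[z/u](S)) ⋈[h=g] ρ[e/h](S)) → 4
  γ[e; SUM(g)→f]((π[h](ρ[z/u](S)) ⋈[h=g] ρ[e/h](S))) → 2

== RESULT ==
e | f
1 | 2
8 | 16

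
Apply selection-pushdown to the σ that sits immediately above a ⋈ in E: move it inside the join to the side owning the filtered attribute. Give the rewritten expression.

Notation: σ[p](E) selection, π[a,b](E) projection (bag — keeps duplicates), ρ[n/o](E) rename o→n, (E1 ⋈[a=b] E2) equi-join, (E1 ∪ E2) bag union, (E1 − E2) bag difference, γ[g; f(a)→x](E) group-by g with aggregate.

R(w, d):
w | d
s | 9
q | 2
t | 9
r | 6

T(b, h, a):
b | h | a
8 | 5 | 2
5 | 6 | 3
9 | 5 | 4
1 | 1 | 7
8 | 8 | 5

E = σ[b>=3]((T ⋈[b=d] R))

σ filters on b, owned by the left side.
E' = (σ[b>=3](T) ⋈[b=d] R)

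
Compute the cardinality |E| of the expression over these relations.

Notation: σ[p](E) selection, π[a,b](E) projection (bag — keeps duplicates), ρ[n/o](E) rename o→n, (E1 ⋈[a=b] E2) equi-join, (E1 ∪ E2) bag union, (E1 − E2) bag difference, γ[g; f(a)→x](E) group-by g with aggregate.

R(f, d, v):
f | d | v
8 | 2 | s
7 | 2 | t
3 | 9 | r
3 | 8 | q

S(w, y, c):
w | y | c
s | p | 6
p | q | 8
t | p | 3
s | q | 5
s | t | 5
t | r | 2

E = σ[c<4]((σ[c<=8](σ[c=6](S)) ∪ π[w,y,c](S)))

Subexpression sizes:
  S → 6
  σ[c=6](S) → 1
  σ[c<=8](σ[c=6](S)) → 1
  S → 6
  π[w,y,c](S) → 6
  (σ[c<=8](σ[c=6](S)) ∪ π[w,y,c](S)) → 7
  σ[c<4]((σ[c<=8](σ[c=6](S)) ∪ π[w,y,c](S))) → 2

|E| = 2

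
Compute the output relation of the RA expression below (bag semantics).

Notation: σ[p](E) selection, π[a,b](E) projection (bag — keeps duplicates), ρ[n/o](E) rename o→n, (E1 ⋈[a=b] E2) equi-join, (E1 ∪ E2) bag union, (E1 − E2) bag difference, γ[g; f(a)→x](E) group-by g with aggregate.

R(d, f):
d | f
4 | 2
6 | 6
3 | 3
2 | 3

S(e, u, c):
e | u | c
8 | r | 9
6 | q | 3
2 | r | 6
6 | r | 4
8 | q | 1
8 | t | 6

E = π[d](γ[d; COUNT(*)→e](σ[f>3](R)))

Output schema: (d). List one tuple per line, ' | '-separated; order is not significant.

Row counts bottom-up:
  R → 4
  σ[f>3](R) → 1
  γ[d; COUNT(*)→e](σ[f>3](R)) → 1
  π[d](γ[d; COUNT(*)→e](σ[f>3](R))) → 1

== RESULT ==
d
6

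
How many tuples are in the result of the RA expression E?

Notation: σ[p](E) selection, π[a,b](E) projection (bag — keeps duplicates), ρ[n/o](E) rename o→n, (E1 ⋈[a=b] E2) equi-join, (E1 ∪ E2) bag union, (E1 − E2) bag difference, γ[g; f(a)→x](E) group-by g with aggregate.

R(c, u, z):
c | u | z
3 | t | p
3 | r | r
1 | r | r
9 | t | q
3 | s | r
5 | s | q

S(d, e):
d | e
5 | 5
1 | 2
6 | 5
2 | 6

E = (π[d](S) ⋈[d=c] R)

Per-node cardinality:
  S → 4
  π[d](S) → 4
  R → 6
  (π[d](S) ⋈[d=c] R) → 2

|E| = 2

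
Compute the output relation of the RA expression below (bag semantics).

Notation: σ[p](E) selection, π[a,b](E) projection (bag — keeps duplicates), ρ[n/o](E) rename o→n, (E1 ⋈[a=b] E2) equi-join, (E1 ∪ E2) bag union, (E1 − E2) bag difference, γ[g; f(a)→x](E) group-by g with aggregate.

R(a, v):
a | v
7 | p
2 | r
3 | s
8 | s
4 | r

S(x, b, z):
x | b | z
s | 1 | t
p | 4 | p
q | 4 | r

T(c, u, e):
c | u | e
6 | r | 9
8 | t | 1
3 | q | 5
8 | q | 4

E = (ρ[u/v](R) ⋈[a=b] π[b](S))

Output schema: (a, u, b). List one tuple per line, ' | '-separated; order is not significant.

Subexpression sizes:
  R → 5
  ρ[u/v](R) → 5
  S → 3
  π[b](S) → 3
  (ρ[u/v](R) ⋈[a=b] π[b](S)) → 2

== RESULT ==
a | u | b
4 | r | 4
4 | r | 4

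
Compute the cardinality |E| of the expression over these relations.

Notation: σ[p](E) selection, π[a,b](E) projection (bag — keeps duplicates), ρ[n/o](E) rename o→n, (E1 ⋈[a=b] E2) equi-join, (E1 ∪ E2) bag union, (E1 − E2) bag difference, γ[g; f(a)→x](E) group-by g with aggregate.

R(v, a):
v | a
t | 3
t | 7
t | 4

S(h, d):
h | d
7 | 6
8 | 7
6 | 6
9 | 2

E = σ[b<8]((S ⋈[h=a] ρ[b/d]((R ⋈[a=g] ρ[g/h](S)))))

Stepwise |·|:
  S → 4
  R → 3
  S → 4
  ρ[g/h](S) → 4
  (R ⋈[a=g] ρ[g/h](S)) → 1
  ρ[b/d]((R ⋈[a=g] ρ[g/h](S))) → 1
  (S ⋈[h=a] ρ[b/d]((R ⋈[a=g] ρ[g/h](S)))) → 1
  σ[b<8]((S ⋈[h=a] ρ[b/d]((R ⋈[a=g] ρ[g/h](S))))) → 1

|E| = 1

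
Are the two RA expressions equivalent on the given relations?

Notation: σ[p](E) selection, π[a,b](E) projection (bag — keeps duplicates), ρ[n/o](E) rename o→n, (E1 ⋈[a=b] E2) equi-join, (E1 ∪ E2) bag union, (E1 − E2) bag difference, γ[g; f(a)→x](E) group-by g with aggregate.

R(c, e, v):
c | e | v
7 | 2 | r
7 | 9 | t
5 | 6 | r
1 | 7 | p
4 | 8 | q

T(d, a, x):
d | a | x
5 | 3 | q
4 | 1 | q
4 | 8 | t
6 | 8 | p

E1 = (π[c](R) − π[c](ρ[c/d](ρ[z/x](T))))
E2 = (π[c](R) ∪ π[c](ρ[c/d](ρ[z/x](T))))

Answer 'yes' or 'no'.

E1 subexpression sizes:
  R → 5
  π[c](R) → 5
  T → 4
  ρ[z/x](T) → 4
  ρ[c/d](ρ[z/x](T)) → 4
  π[c](ρ[c/d](ρ[z/x](T))) → 4
  (π[c](R) − π[c](ρ[c/d](ρ[z/x](T)))) → 3
E2 subexpression sizes:
  R → 5
  π[c](R) → 5
  T → 4
  ρ[z/x](T) → 4
  ρ[c/d](ρ[z/x](T)) → 4
  π[c](ρ[c/d](ρ[z/x](T))) → 4
  (π[c](R) ∪ π[c](ρ[c/d](ρ[z/x](T)))) → 9

E1 result:
c
1
7
7
E2 result:
c
1
4
4
4
5
5
6
7
7
Witness: (6,) appears 0× in E1 but 1× in E2.

no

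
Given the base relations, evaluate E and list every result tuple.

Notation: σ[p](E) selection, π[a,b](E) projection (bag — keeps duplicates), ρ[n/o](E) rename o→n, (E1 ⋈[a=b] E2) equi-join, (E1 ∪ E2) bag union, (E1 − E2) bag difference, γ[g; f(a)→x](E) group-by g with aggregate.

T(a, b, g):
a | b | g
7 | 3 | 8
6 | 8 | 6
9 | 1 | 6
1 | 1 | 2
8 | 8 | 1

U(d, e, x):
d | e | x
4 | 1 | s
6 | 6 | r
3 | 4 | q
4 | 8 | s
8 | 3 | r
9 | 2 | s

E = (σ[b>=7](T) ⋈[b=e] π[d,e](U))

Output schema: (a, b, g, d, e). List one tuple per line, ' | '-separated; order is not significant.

Row counts bottom-up:
  T → 5
  σ[b>=7](T) → 2
  U → 6
  π[d,e](U) → 6
  (σ[b>=7](T) ⋈[b=e] π[d,e](U)) → 2

== RESULT ==
a | b | g | d | e
6 | 8 | 6 | 4 | 8
8 | 8 | 1 | 4 | 8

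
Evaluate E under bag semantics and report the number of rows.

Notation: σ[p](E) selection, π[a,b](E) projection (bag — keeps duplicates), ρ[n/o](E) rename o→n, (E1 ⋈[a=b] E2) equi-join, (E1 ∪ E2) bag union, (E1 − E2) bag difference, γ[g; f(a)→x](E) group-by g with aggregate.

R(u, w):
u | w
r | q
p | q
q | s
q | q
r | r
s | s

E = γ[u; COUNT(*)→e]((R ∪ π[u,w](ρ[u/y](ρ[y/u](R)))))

Row counts bottom-up:
  R → 6
  R → 6
  ρ[y/u](R) → 6
  ρ[u/y](ρ[y/u](R)) → 6
  π[u,w](ρ[u/y](ρ[y/u](R))) → 6
  (R ∪ π[u,w](ρ[u/y](ρ[y/u](R)))) → 12
  γ[u; COUNT(*)→e]((R ∪ π[u,w](ρ[u/y](ρ[y/u](R))))) → 4

|E| = 4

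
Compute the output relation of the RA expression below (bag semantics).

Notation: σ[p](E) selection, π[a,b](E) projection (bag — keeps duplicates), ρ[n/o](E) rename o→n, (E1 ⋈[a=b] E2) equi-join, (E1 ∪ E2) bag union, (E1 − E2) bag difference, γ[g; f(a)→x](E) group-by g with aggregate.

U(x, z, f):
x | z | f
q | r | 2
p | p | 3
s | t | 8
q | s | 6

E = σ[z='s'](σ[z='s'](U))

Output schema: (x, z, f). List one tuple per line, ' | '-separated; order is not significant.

Per-node cardinality:
  U → 4
  σ[z='s'](U) → 1
  σ[z='s'](σ[z='s'](U)) → 1

== RESULT ==
x | z | f
q | s | 6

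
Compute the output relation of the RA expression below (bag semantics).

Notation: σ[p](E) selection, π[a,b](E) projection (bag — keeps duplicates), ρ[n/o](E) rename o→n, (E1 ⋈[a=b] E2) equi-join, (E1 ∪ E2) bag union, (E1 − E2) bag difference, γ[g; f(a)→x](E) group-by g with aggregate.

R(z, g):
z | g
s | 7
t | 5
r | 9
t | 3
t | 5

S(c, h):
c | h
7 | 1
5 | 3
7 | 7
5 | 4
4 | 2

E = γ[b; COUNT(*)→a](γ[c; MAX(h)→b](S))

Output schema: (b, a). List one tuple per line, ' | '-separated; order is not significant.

Subexpression sizes:
  S → 5
  γ[c; MAX(h)→b](S) → 3
  γ[b; COUNT(*)→a](γ[c; MAX(h)→b](S)) → 3

== RESULT ==
b | a
2 | 1
4 | 1
7 | 1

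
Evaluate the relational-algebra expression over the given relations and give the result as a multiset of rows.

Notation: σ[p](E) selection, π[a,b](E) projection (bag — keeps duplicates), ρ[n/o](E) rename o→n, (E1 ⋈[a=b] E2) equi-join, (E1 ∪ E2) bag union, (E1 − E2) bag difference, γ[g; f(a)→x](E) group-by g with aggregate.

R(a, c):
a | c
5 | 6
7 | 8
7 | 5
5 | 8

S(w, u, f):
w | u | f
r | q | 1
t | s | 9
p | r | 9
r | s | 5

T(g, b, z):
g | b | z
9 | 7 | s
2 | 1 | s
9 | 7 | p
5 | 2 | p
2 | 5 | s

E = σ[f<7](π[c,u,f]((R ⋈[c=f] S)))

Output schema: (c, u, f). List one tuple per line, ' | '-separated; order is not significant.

Stepwise |·|:
  R → 4
  S → 4
  (R ⋈[c=f] S) → 1
  π[c,u,f]((R ⋈[c=f] S)) → 1
  σ[f<7](π[c,u,f]((R ⋈[c=f] S))) → 1

== RESULT ==
c | u | f
5 | s | 5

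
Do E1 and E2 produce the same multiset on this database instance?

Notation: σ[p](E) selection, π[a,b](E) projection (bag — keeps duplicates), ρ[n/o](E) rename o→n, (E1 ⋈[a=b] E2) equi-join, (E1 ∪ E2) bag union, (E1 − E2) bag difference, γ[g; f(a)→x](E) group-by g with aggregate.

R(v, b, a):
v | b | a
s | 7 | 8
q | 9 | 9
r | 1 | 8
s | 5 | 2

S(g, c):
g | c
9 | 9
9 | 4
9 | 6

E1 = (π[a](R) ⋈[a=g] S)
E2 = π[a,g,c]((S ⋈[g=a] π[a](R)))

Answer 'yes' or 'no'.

E1 subexpression sizes:
  R → 4
  π[a](R) → 4
  S → 3
  (π[a](R) ⋈[a=g] S) → 3
E2 subexpression sizes:
  S → 3
  R → 4
  π[a](R) → 4
  (S ⋈[g=a] π[a](R)) → 3
  π[a,g,c]((S ⋈[g=a] π[a](R))) → 3

E1 and E2 produce the same multiset:
a | g | c
9 | 9 | 4
9 | 9 | 6
9 | 9 | 9

yes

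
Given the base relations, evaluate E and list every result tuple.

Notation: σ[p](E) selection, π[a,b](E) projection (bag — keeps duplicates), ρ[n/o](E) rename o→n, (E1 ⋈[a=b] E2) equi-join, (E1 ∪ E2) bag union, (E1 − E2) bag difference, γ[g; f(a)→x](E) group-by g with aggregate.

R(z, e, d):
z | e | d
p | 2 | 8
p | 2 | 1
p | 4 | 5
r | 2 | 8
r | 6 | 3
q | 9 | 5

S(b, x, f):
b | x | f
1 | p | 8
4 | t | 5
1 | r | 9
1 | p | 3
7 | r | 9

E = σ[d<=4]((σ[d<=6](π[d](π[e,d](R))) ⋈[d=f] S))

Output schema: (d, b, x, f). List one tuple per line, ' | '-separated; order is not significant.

Stepwise |·|:
  R → 6
  π[e,d](R) → 6
  π[d](π[e,d](R)) → 6
  σ[d<=6](π[d](π[e,d](R))) → 4
  S → 5
  (σ[d<=6](π[d](π[e,d](R))) ⋈[d=f] S) → 3
  σ[d<=4]((σ[d<=6](π[d](π[e,d](R))) ⋈[d=f] S)) → 1

== RESULT ==
d | b | x | f
3 | 1 | p | 3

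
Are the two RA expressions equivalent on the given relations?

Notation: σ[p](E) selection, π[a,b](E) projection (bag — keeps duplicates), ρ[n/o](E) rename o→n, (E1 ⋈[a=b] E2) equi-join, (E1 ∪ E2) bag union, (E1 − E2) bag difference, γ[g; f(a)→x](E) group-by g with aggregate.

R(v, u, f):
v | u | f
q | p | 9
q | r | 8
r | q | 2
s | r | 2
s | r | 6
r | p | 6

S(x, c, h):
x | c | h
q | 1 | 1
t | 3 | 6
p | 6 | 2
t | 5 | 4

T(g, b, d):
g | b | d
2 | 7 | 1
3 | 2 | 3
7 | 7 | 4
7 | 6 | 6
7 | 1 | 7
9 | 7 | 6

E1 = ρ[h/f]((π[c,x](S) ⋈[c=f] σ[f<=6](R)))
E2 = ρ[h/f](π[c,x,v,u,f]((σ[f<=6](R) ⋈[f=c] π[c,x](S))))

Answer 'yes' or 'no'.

E1 per-node cardinality:
  S → 4
  π[c,x](S) → 4
  R → 6
  σ[f<=6](R) → 4
  (π[c,x](S) ⋈[c=f] σ[f<=6](R)) → 2
  ρ[h/f]((π[c,x](S) ⋈[c=f] σ[f<=6](R))) → 2
E2 per-node cardinality:
  R → 6
  σ[f<=6](R) → 4
  S → 4
  π[c,x](S) → 4
  (σ[f<=6](R) ⋈[f=c] π[c,x](S)) → 2
  π[c,x,v,u,f]((σ[f<=6](R) ⋈[f=c] π[c,x](S))) → 2
  ρ[h/f](π[c,x,v,u,f]((σ[f<=6](R) ⋈[f=c] π[c,x](S)))) → 2

E1 and E2 produce the same multiset:
c | x | v | u | h
6 | p | r | p | 6
6 | p | s | r | 6

yes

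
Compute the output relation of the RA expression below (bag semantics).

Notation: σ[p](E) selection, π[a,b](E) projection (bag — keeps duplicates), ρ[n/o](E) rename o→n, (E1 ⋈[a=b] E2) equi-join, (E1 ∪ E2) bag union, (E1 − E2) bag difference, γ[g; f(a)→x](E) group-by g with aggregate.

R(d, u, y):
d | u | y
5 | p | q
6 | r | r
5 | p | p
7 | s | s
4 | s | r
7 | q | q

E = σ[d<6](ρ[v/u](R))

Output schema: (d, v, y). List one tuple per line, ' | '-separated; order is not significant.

Row counts bottom-up:
  R → 6
  ρ[v/u](R) → 6
  σ[d<6](ρ[v/u](R)) → 3

== RESULT ==
d | v | y
4 | s | r
5 | p | p
5 | p | q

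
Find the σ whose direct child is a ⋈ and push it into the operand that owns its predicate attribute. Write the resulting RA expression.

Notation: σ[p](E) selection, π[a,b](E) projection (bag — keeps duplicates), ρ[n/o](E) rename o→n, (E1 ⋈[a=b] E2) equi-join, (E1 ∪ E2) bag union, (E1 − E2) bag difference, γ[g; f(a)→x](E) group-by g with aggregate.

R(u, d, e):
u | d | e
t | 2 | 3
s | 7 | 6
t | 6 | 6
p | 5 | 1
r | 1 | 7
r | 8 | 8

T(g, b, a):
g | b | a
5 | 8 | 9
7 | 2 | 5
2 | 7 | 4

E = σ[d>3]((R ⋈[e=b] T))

σ filters on d, owned by the left side.
E' = (σ[d>3](R) ⋈[e=b] T)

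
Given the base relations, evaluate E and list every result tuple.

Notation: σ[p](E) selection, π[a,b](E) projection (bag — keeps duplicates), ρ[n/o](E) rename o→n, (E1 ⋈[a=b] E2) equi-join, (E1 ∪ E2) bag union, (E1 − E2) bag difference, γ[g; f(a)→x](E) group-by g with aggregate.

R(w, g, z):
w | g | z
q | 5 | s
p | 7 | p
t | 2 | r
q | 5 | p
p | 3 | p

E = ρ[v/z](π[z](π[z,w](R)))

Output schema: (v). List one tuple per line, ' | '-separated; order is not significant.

Per-node cardinality:
  R → 5
  π[z,w](R) → 5
  π[z](π[z,w](R)) → 5
  ρ[v/z](π[z](π[z,w](R))) → 5

== RESULT ==
v
p
p
p
r
s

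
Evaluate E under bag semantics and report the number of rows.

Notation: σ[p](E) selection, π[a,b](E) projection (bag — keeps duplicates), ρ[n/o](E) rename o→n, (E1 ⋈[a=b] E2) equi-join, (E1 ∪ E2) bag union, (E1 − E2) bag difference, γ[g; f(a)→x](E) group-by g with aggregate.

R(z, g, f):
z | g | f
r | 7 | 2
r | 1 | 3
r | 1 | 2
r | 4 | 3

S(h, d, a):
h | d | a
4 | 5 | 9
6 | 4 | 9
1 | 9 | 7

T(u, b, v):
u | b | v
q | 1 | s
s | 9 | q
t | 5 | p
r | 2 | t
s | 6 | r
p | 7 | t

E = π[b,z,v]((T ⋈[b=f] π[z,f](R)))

Subexpression sizes:
  T → 6
  R → 4
  π[z,f](R) → 4
  (T ⋈[b=f] π[z,f](R)) → 2
  π[b,z,v]((T ⋈[b=f] π[z,f](R))) → 2

|E| = 2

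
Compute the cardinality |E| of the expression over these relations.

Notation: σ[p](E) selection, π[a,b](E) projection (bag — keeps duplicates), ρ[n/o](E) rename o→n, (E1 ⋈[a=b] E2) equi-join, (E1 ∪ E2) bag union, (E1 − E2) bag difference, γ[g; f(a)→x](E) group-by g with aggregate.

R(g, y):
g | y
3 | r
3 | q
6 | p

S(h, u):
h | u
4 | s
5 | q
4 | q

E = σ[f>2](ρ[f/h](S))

Subexpression sizes:
  S → 3
  ρ[f/h](S) → 3
  σ[f>2](ρ[f/h](S)) → 3

|E| = 3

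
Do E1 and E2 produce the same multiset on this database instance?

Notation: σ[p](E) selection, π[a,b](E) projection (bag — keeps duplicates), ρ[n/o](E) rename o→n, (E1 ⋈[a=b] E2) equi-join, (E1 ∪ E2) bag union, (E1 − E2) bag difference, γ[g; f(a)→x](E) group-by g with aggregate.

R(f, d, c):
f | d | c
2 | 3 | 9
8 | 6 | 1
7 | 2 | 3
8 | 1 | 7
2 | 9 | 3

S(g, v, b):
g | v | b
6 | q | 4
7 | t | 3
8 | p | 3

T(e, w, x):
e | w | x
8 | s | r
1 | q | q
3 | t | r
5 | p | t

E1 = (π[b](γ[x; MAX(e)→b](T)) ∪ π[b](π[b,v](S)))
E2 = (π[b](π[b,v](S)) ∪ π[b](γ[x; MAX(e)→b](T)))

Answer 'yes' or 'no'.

E1 row counts bottom-up:
  T → 4
  γ[x; MAX(e)→b](T) → 3
  π[b](γ[x; MAX(e)→b](T)) → 3
  S → 3
  π[b,v](S) → 3
  π[b](π[b,v](S)) → 3
  (π[b](γ[x; MAX(e)→b](T)) ∪ π[b](π[b,v](S))) → 6
E2 row counts bottom-up:
  S → 3
  π[b,v](S) → 3
  π[b](π[b,v](S)) → 3
  T → 4
  γ[x; MAX(e)→b](T) → 3
  π[b](γ[x; MAX(e)→b](T)) → 3
  (π[b](π[b,v](S)) ∪ π[b](γ[x; MAX(e)→b](T))) → 6

E1 and E2 produce the same multiset:
b
1
3
3
4
5
8

yes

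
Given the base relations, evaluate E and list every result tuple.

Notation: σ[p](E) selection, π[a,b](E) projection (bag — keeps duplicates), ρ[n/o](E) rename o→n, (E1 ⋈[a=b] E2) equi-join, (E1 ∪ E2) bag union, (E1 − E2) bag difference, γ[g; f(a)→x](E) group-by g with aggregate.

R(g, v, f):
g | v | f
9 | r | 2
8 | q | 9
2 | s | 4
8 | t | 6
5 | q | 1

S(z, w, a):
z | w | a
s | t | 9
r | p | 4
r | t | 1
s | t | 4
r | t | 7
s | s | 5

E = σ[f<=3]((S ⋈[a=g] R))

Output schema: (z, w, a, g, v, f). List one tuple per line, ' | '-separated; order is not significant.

Per-node cardinality:
  S → 6
  R → 5
  (S ⋈[a=g] R) → 2
  σ[f<=3]((S ⋈[a=g] R)) → 2

== RESULT ==
z | w | a | g | v | f
s | s | 5 | 5 | q | 1
s | t | 9 | 9 | r | 2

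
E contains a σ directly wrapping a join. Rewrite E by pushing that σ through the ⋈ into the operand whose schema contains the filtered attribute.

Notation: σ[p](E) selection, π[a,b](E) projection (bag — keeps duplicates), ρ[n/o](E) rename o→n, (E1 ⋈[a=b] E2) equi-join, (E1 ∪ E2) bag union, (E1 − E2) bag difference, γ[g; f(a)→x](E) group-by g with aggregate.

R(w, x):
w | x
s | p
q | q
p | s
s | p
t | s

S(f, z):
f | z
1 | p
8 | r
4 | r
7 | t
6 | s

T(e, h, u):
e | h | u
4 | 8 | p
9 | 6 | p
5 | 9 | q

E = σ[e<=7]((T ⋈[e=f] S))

σ filters on e, owned by the left side.
E' = (σ[e<=7](T) ⋈[e=f] S)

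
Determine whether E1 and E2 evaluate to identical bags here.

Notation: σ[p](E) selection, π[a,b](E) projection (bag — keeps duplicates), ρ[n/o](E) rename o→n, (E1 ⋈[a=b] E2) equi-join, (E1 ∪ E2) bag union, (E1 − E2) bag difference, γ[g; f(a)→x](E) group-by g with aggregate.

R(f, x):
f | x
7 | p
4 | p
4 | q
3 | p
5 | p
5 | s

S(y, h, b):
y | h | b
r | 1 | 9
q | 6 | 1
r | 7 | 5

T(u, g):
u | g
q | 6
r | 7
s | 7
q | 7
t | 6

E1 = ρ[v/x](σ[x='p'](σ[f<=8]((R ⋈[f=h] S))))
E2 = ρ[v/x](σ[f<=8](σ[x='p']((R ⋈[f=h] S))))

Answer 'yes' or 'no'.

E1 subexpression sizes:
  R → 6
  S → 3
  (R ⋈[f=h] S) → 1
  σ[f<=8]((R ⋈[f=h] S)) → 1
  σ[x='p'](σ[f<=8]((R ⋈[f=h] S))) → 1
  ρ[v/x](σ[x='p'](σ[f<=8]((R ⋈[f=h] S)))) → 1
E2 subexpression sizes:
  R → 6
  S → 3
  (R ⋈[f=h] S) → 1
  σ[x='p']((R ⋈[f=h] S)) → 1
  σ[f<=8](σ[x='p']((R ⋈[f=h] S))) → 1
  ρ[v/x](σ[f<=8](σ[x='p']((R ⋈[f=h] S)))) → 1

E1 and E2 produce the same multiset:
f | v | y | h | b
7 | p | r | 7 | 5

yes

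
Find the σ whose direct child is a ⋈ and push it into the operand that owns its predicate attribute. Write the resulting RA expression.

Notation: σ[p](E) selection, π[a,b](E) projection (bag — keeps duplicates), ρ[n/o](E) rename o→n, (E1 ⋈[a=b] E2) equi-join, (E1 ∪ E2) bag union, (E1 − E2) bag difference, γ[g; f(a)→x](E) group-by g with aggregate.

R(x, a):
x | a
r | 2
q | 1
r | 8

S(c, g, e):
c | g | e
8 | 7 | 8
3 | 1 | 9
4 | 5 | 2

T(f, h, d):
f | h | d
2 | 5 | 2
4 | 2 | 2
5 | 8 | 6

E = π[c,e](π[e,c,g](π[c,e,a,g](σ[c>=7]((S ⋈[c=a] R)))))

σ filters on c, owned by the left side.
E' = π[c,e](π[e,c,g](π[c,e,a,g]((σ[c>=7](S) ⋈[c=a] R))))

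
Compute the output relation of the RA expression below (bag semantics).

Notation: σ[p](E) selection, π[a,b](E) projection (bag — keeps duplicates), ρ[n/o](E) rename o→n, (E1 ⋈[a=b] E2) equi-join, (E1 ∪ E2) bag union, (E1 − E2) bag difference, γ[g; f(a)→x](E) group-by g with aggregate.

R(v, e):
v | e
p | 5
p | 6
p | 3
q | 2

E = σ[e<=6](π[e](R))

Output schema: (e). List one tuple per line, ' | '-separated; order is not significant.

Per-node cardinality:
  R → 4
  π[e](R) → 4
  σ[e<=6](π[e](R)) → 4

== RESULT ==
e
2
3
5
6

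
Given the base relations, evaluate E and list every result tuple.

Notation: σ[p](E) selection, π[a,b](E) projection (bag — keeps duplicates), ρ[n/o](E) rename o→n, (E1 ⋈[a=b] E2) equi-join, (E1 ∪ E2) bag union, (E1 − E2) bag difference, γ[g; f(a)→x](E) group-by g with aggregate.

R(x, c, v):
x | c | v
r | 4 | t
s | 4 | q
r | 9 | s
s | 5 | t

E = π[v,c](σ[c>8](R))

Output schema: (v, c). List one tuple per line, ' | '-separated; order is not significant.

Subexpression sizes:
  R → 4
  σ[c>8](R) → 1
  π[v,c](σ[c>8](R)) → 1

== RESULT ==
v | c
s | 9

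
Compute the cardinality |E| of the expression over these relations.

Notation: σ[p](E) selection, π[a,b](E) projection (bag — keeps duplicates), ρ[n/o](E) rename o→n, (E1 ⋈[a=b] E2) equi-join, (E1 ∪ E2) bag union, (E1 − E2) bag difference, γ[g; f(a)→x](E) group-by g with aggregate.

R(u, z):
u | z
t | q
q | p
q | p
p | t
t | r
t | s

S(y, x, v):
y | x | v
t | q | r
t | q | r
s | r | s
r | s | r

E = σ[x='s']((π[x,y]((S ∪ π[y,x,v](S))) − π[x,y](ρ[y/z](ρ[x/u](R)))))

Row counts bottom-up:
  S → 4
  S → 4
  π[y,x,v](S) → 4
  (S ∪ π[y,x,v](S)) → 8
  π[x,y]((S ∪ π[y,x,v](S))) → 8
  R → 6
  ρ[x/u](R) → 6
  ρ[y/z](ρ[x/u](R)) → 6
  π[x,y](ρ[y/z](ρ[x/u](R))) → 6
  (π[x,y]((S ∪ π[y,x,v](S))) − π[x,y](ρ[y/z](ρ[x/u](R)))) → 8
  σ[x='s']((π[x,y]((S ∪ π[y,x,v](S))) − π[x,y](ρ[y/z](ρ[x/u](R))))) → 2

|E| = 2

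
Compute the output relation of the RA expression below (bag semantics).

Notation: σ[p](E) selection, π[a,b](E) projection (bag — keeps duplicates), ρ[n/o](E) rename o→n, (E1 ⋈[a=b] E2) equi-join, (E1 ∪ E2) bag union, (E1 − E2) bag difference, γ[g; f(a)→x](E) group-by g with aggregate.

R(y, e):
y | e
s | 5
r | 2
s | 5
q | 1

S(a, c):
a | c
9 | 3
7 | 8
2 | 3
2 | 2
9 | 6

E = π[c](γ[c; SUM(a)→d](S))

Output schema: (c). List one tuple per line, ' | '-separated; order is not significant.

Stepwise |·|:
  S → 5
  γ[c; SUM(a)→d](S) → 4
  π[c](γ[c; SUM(a)→d](S)) → 4

== RESULT ==
c
2
3
6
8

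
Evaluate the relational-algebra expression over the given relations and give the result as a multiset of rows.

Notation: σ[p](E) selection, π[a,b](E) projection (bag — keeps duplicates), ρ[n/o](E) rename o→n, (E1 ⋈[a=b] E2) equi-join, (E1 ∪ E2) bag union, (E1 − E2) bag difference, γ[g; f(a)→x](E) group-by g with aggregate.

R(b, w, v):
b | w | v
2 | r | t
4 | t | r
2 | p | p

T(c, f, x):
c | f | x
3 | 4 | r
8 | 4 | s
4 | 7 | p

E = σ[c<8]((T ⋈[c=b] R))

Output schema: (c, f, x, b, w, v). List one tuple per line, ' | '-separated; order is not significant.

Row counts bottom-up:
  T → 3
  R → 3
  (T ⋈[c=b] R) → 1
  σ[c<8]((T ⋈[c=b] R)) → 1

== RESULT ==
c | f | x | b | w | v
4 | 7 | p | 4 | t | r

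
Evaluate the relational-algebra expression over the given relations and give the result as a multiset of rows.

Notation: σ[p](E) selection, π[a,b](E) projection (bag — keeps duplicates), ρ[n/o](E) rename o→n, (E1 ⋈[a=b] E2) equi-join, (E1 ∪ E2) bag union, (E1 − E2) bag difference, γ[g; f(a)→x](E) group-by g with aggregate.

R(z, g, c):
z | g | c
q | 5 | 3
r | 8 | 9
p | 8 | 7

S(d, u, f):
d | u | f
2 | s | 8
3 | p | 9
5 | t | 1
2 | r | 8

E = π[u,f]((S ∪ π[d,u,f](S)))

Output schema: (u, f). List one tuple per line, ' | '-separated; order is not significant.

Subexpression sizes:
  S → 4
  S → 4
  π[d,u,f](S) → 4
  (S ∪ π[d,u,f](S)) → 8
  π[u,f]((S ∪ π[d,u,f](S))) → 8

== RESULT ==
u | f
p | 9
p | 9
r | 8
r | 8
s | 8
s | 8
t | 1
t | 1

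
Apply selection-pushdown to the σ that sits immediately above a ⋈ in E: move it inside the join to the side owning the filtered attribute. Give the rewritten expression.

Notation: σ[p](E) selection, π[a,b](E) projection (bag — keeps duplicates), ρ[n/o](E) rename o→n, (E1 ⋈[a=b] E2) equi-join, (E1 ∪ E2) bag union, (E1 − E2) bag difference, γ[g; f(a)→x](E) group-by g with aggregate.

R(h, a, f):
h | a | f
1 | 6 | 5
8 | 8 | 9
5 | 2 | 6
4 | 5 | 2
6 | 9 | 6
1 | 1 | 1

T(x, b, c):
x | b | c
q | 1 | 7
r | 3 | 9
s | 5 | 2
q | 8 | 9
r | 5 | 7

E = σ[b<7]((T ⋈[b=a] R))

σ filters on b, owned by the left side.
E' = (σ[b<7](T) ⋈[b=a] R)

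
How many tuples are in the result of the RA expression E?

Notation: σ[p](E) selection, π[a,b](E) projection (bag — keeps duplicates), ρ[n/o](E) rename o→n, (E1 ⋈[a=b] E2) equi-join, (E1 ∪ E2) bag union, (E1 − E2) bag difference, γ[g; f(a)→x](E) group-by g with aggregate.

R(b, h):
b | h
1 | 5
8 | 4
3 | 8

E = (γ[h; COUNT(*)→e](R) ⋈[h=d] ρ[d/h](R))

Per-node cardinality:
  R → 3
  γ[h; COUNT(*)→e](R) → 3
  R → 3
  ρ[d/h](R) → 3
  (γ[h; COUNT(*)→e](R) ⋈[h=d] ρ[d/h](R)) → 3

|E| = 3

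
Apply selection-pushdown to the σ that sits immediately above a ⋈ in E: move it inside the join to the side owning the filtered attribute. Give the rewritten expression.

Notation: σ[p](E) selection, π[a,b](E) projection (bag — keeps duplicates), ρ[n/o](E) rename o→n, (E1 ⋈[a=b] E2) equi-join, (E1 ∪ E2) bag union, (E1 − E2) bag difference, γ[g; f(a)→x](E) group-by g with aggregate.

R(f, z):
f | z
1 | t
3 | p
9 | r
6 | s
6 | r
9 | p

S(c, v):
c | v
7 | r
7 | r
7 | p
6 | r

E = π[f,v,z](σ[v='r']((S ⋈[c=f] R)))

σ filters on v, owned by the left side.
E' = π[f,v,z]((σ[v='r'](S) ⋈[c=f] R))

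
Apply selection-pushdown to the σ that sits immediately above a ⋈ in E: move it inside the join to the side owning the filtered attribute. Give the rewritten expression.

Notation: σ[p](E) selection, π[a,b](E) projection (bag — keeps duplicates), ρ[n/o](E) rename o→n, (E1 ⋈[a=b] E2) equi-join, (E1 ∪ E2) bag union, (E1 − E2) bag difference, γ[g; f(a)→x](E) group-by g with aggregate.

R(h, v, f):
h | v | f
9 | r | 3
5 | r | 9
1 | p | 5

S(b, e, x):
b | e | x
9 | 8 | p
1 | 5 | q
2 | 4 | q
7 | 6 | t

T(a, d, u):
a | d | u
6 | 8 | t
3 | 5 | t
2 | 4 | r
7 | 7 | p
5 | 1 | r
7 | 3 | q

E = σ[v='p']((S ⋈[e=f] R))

σ filters on v, owned by the right side.
E' = (S ⋈[e=f] σ[v='p'](R))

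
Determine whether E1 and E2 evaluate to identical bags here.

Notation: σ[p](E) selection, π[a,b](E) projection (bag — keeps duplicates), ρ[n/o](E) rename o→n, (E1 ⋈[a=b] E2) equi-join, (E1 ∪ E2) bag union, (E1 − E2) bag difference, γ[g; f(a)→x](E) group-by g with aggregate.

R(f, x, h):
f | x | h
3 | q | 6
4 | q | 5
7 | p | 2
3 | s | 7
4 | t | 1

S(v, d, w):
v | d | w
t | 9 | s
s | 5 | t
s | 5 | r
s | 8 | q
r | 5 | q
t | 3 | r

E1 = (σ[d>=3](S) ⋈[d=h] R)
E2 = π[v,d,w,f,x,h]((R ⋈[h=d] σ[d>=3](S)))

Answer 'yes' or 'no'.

E1 row counts bottom-up:
  S → 6
  σ[d>=3](S) → 6
  R → 5
  (σ[d>=3](S) ⋈[d=h] R) → 3
E2 row counts bottom-up:
  R → 5
  S → 6
  σ[d>=3](S) → 6
  (R ⋈[h=d] σ[d>=3](S)) → 3
  π[v,d,w,f,x,h]((R ⋈[h=d] σ[d>=3](S))) → 3

E1 and E2 produce the same multiset:
v | d | w | f | x | h
r | 5 | q | 4 | q | 5
s | 5 | r | 4 | q | 5
s | 5 | t | 4 | q | 5

yes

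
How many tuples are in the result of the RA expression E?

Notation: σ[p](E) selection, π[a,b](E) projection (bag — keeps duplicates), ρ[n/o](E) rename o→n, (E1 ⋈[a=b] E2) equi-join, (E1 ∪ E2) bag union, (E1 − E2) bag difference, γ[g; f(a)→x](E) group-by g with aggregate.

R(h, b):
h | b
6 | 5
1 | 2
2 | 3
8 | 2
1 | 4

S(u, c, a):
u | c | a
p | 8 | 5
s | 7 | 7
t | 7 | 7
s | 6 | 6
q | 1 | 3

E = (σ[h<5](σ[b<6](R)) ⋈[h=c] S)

Subexpression sizes:
  R → 5
  σ[b<6](R) → 5
  σ[h<5](σ[b<6](R)) → 3
  S → 5
  (σ[h<5](σ[b<6](R)) ⋈[h=c] S) → 2

|E| = 2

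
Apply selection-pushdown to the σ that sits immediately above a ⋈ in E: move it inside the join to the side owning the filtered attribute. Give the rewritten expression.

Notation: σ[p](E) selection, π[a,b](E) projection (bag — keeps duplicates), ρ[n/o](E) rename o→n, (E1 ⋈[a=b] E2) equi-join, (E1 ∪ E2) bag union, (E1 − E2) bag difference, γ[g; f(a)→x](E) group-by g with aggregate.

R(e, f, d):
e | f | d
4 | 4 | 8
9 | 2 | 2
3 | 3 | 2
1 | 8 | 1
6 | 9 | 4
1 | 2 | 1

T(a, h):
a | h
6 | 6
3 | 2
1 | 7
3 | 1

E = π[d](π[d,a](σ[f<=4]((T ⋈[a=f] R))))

σ filters on f, owned by the right side.
E' = π[d](π[d,a]((T ⋈[a=f] σ[f<=4](R))))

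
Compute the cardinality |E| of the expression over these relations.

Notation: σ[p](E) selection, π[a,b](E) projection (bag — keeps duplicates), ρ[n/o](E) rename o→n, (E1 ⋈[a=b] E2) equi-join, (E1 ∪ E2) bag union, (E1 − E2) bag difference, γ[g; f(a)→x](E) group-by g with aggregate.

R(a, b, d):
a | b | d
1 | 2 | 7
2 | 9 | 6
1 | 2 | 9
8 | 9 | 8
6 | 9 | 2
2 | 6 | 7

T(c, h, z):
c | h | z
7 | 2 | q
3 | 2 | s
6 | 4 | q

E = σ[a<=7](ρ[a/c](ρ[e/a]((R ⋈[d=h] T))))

Subexpression sizes:
  R → 6
  T → 3
  (R ⋈[d=h] T) → 2
  ρ[e/a]((R ⋈[d=h] T)) → 2
  ρ[a/c](ρ[e/a]((R ⋈[d=h] T))) → 2
  σ[a<=7](ρ[a/c](ρ[e/a]((R ⋈[d=h] T)))) → 2

|E| = 2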